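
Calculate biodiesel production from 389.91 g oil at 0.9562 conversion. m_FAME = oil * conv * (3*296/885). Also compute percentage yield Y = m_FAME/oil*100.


m_FAME = oil * conv * (3 * 296 / 885) = oil * conv * (888/885)
= 389.91 * 0.9562 * 888 / 885
= 374.0958 g
Y = m_FAME / oil * 100 = conv * (888/885) * 100
= 0.9562 * 888 / 885 * 100
= 95.94%

374.0958 g FAME; Y = 95.94%


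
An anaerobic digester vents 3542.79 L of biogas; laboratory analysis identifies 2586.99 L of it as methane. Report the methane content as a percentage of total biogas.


CH4% = V_CH4 / V_total * 100
= 2586.99 / 3542.79 * 100
= 73.0213%

73.0213%


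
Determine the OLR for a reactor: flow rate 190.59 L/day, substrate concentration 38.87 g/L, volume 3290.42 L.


OLR = Q * S / V
= 190.59 * 38.87 / 3290.42
= 2.2515 g/L/day

2.2515 g/L/day


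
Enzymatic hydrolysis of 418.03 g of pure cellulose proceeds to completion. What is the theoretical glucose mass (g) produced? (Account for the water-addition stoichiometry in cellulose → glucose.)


glucose = cellulose * 180/162
= 418.03 * 180/162
= 464.4778 g

464.4778 g


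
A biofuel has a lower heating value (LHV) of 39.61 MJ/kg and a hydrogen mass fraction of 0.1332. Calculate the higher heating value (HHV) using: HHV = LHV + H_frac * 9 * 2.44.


HHV = LHV + H_frac * 9 * 2.44
= 39.61 + 0.1332 * 9 * 2.44
= 42.5351 MJ/kg

42.5351 MJ/kg


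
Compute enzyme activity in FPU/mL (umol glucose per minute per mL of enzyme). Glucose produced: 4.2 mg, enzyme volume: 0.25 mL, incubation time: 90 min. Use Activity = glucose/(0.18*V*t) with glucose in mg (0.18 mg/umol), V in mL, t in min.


Activity = glucose_mg / (0.18 mg/umol * V_mL * t_min)
= 4.2 / (0.18 * 0.25 * 90)
= 1.0370 FPU/mL

1.0370 FPU/mL


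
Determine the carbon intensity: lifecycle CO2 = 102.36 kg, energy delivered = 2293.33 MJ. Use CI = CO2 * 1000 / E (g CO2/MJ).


CI = CO2 * 1000 / E
= 102.36 * 1000 / 2293.33
= 44.6338 g CO2/MJ

44.6338 g CO2/MJ


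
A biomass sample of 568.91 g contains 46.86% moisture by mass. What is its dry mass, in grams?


Wd = Ww * (1 - MC/100)
= 568.91 * (1 - 46.86/100)
= 302.3188 g

302.3188 g


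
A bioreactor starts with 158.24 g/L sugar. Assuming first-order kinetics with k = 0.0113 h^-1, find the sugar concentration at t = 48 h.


S = S0 * exp(-k * t)
S = 158.24 * exp(-0.0113 * 48)
S = 91.9930 g/L

91.9930 g/L


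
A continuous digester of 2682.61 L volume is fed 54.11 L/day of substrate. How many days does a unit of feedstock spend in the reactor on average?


HRT = V / Q
= 2682.61 / 54.11
= 49.5770 days

49.5770 days


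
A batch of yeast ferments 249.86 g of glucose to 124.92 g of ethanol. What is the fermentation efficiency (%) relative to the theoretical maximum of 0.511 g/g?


Fermentation efficiency = (actual / (0.511 * glucose)) * 100
= (124.92 / (0.511 * 249.86)) * 100
= 97.8395%

97.8395%


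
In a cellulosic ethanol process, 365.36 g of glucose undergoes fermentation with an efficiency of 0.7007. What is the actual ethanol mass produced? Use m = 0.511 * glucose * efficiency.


Actual ethanol: m = 0.511 * 365.36 * 0.7007
m = 130.8200 g

130.8200 g


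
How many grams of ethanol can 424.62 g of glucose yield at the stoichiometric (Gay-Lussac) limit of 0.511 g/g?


Theoretical ethanol yield: m_EtOH = 0.511 * m_glucose
m_EtOH = 0.511 * 424.62 = 216.9808 g

216.9808 g


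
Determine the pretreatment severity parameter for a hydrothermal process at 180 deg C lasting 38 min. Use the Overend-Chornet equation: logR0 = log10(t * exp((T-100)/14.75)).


logR0 = log10(t * exp((T - 100) / 14.75))
= log10(38 * exp((180 - 100) / 14.75))
= 3.9353

3.9353


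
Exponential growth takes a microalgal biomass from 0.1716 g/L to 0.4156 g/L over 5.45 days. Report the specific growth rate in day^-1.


mu = ln(X2/X1) / dt
= ln(0.4156/0.1716) / 5.45
= 0.1623 per day

0.1623 per day


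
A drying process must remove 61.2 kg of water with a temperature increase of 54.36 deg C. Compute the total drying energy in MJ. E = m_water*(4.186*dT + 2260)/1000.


E = m_water * (4.186 * dT + 2260) / 1000
= 61.2 * (4.186 * 54.36 + 2260) / 1000
= 152.2381 MJ

152.2381 MJ


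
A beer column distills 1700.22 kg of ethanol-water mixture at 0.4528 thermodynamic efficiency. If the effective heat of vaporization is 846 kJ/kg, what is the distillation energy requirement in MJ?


E = m * 846 / (eta * 1000)
= 1700.22 * 846 / (0.4528 * 1000)
= 3176.6478 MJ

3176.6478 MJ


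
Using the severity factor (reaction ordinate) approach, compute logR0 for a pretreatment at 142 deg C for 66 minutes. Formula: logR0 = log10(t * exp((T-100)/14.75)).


logR0 = log10(t * exp((T - 100) / 14.75))
= log10(66 * exp((142 - 100) / 14.75))
= 3.0562

3.0562


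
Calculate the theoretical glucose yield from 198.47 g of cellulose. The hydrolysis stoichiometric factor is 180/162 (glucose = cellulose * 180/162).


glucose = cellulose * 180/162
= 198.47 * 180/162
= 220.5222 g

220.5222 g


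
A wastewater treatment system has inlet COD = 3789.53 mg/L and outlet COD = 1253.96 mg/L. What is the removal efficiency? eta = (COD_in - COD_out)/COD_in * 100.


eta = (COD_in - COD_out) / COD_in * 100
= (3789.53 - 1253.96) / 3789.53 * 100
= 66.9099%

66.9099%


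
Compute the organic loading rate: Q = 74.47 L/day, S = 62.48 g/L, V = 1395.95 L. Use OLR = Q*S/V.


OLR = Q * S / V
= 74.47 * 62.48 / 1395.95
= 3.3331 g/L/day

3.3331 g/L/day


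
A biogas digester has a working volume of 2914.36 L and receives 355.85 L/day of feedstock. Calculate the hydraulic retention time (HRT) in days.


HRT = V / Q
= 2914.36 / 355.85
= 8.1899 days

8.1899 days


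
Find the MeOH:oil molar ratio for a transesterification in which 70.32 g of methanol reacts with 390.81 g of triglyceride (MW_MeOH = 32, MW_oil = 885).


Molar ratio = n_MeOH / n_oil = (MeOH/32) / (oil/885) = (MeOH * 885) / (32 * oil)
= (70.32 * 885) / (32 * 390.81)
= 4.9763

4.9763


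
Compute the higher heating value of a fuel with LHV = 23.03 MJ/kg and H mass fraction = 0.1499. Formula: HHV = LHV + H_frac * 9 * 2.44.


HHV = LHV + H_frac * 9 * 2.44
= 23.03 + 0.1499 * 9 * 2.44
= 26.3218 MJ/kg

26.3218 MJ/kg


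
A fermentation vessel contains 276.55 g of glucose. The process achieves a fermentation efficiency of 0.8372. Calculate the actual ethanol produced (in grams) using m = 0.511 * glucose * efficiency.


Actual ethanol: m = 0.511 * 276.55 * 0.8372
m = 118.3106 g

118.3106 g


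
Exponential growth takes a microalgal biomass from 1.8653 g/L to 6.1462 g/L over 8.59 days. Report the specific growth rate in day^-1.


mu = ln(X2/X1) / dt
= ln(6.1462/1.8653) / 8.59
= 0.1388 per day

0.1388 per day


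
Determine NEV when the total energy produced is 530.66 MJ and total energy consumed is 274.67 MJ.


NEV = E_out - E_in
= 530.66 - 274.67
= 255.9900 MJ

255.9900 MJ


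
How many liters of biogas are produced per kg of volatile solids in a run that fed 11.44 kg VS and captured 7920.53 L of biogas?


Y = V / VS
= 7920.53 / 11.44
= 692.3540 L/kg VS

692.3540 L/kg VS


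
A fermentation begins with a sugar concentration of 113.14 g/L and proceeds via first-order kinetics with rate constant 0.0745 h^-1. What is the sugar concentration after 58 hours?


S = S0 * exp(-k * t)
S = 113.14 * exp(-0.0745 * 58)
S = 1.5032 g/L

1.5032 g/L


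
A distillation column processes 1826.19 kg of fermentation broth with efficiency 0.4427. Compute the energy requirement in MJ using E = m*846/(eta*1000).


E = m * 846 / (eta * 1000)
= 1826.19 * 846 / (0.4427 * 1000)
= 3489.8503 MJ

3489.8503 MJ


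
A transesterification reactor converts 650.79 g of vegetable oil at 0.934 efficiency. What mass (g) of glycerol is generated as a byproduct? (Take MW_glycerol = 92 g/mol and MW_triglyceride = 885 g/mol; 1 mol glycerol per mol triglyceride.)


glycerol = oil * conv * (92/885)
= 650.79 * 0.934 * 92 / 885
= 63.1877 g

63.1877 g


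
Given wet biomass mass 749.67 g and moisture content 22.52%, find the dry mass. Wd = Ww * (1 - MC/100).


Wd = Ww * (1 - MC/100)
= 749.67 * (1 - 22.52/100)
= 580.8443 g

580.8443 g


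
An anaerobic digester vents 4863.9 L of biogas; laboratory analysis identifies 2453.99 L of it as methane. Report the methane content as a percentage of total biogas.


CH4% = V_CH4 / V_total * 100
= 2453.99 / 4863.9 * 100
= 50.4531%

50.4531%


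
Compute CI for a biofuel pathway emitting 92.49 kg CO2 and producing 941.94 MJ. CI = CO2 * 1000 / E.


CI = CO2 * 1000 / E
= 92.49 * 1000 / 941.94
= 98.1910 g CO2/MJ

98.1910 g CO2/MJ


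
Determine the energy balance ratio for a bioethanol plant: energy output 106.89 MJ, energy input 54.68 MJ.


EROI = E_out / E_in
= 106.89 / 54.68
= 1.9548

1.9548


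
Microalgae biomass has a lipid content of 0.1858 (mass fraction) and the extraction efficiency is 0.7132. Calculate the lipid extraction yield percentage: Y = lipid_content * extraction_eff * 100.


Y = lipid_content * extraction_eff * 100
= 0.1858 * 0.7132 * 100
= 13.2513%

13.2513%


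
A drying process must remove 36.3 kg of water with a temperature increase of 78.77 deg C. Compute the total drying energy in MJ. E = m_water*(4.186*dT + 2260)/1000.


E = m_water * (4.186 * dT + 2260) / 1000
= 36.3 * (4.186 * 78.77 + 2260) / 1000
= 94.0072 MJ

94.0072 MJ


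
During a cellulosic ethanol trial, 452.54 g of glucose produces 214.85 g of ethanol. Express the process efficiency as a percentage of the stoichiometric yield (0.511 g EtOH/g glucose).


Fermentation efficiency = (actual / (0.511 * glucose)) * 100
= (214.85 / (0.511 * 452.54)) * 100
= 92.9089%

92.9089%


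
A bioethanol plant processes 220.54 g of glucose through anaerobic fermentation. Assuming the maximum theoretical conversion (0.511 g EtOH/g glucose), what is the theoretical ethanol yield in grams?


Theoretical ethanol yield: m_EtOH = 0.511 * m_glucose
m_EtOH = 0.511 * 220.54 = 112.6959 g

112.6959 g


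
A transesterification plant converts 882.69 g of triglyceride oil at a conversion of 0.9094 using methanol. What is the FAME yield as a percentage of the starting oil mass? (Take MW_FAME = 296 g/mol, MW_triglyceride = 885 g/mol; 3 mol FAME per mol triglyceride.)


m_FAME = oil * conv * (3 * 296 / 885) = oil * conv * (888/885)
= 882.69 * 0.9094 * 888 / 885
= 805.4394 g
Y = m_FAME / oil * 100 = conv * (888/885) * 100
= 0.9094 * 888 / 885 * 100
= 91.25%

91.25%


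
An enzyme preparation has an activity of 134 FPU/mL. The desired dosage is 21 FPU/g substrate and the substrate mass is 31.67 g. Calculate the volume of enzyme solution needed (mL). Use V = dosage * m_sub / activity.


V = dosage * m_sub / activity
V = 21 * 31.67 / 134
V = 4.9632 mL

4.9632 mL


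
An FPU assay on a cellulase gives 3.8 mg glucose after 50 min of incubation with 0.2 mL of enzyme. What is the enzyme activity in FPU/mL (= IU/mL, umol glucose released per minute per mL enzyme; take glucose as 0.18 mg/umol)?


Activity = glucose_mg / (0.18 mg/umol * V_mL * t_min)
= 3.8 / (0.18 * 0.2 * 50)
= 2.1111 FPU/mL

2.1111 FPU/mL


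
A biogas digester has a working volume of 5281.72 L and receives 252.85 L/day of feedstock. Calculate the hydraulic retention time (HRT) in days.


HRT = V / Q
= 5281.72 / 252.85
= 20.8887 days

20.8887 days


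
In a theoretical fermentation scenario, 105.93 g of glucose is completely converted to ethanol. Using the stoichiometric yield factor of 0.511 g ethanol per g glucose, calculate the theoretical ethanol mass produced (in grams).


Theoretical ethanol yield: m_EtOH = 0.511 * m_glucose
m_EtOH = 0.511 * 105.93 = 54.1302 g

54.1302 g


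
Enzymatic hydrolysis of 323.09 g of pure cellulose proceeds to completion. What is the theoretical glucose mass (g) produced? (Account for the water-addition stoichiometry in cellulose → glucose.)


glucose = cellulose * 180/162
= 323.09 * 180/162
= 358.9889 g

358.9889 g


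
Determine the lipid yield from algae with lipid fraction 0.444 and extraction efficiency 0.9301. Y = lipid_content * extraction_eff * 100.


Y = lipid_content * extraction_eff * 100
= 0.444 * 0.9301 * 100
= 41.2964%

41.2964%


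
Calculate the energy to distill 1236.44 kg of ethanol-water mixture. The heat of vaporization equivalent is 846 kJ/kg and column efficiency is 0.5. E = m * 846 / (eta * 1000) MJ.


E = m * 846 / (eta * 1000)
= 1236.44 * 846 / (0.5 * 1000)
= 2092.0565 MJ

2092.0565 MJ


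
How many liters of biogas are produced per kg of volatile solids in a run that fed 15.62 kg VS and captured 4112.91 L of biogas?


Y = V / VS
= 4112.91 / 15.62
= 263.3105 L/kg VS

263.3105 L/kg VS


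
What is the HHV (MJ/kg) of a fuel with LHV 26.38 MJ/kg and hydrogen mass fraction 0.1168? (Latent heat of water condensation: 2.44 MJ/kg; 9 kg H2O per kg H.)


HHV = LHV + H_frac * 9 * 2.44
= 26.38 + 0.1168 * 9 * 2.44
= 28.9449 MJ/kg

28.9449 MJ/kg


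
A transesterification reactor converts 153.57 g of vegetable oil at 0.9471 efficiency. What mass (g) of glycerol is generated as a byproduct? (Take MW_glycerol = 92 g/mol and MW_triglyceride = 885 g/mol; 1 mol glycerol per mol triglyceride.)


glycerol = oil * conv * (92/885)
= 153.57 * 0.9471 * 92 / 885
= 15.1198 g

15.1198 g


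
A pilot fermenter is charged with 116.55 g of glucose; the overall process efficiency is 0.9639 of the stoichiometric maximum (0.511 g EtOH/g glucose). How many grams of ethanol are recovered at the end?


Actual ethanol: m = 0.511 * 116.55 * 0.9639
m = 57.4070 g

57.4070 g


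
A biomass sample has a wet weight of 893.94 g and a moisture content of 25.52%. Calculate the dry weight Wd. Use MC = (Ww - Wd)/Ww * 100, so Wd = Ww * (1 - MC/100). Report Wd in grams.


Wd = Ww * (1 - MC/100)
= 893.94 * (1 - 25.52/100)
= 665.8065 g

665.8065 g


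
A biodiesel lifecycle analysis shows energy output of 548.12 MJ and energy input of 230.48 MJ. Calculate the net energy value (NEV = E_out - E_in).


NEV = E_out - E_in
= 548.12 - 230.48
= 317.6400 MJ

317.6400 MJ


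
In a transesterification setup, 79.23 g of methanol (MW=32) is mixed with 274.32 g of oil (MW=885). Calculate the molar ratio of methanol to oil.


Molar ratio = n_MeOH / n_oil = (MeOH/32) / (oil/885) = (MeOH * 885) / (32 * oil)
= (79.23 * 885) / (32 * 274.32)
= 7.9878

7.9878


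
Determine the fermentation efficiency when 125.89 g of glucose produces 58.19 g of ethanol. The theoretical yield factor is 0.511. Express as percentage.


Fermentation efficiency = (actual / (0.511 * glucose)) * 100
= (58.19 / (0.511 * 125.89)) * 100
= 90.4558%

90.4558%


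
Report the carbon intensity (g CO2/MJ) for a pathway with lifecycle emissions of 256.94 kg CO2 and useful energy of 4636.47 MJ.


CI = CO2 * 1000 / E
= 256.94 * 1000 / 4636.47
= 55.4172 g CO2/MJ

55.4172 g CO2/MJ


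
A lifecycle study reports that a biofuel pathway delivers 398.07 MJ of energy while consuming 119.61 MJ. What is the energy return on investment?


EROI = E_out / E_in
= 398.07 / 119.61
= 3.3281

3.3281


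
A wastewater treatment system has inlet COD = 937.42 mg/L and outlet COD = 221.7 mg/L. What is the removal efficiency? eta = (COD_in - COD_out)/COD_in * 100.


eta = (COD_in - COD_out) / COD_in * 100
= (937.42 - 221.7) / 937.42 * 100
= 76.3500%

76.3500%


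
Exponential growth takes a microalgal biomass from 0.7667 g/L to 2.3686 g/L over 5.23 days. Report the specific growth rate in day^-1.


mu = ln(X2/X1) / dt
= ln(2.3686/0.7667) / 5.23
= 0.2157 per day

0.2157 per day


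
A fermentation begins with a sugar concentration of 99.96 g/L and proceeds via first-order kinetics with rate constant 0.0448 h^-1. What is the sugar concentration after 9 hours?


S = S0 * exp(-k * t)
S = 99.96 * exp(-0.0448 * 9)
S = 66.7911 g/L

66.7911 g/L


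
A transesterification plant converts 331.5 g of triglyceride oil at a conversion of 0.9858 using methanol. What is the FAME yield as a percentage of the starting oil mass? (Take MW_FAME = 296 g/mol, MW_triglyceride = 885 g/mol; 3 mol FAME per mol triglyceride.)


m_FAME = oil * conv * (3 * 296 / 885) = oil * conv * (888/885)
= 331.5 * 0.9858 * 888 / 885
= 327.9005 g
Y = m_FAME / oil * 100 = conv * (888/885) * 100
= 0.9858 * 888 / 885 * 100
= 98.91%

98.91%


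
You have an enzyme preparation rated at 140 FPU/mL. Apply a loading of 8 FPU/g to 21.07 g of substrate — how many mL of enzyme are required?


V = dosage * m_sub / activity
V = 8 * 21.07 / 140
V = 1.2040 mL

1.2040 mL


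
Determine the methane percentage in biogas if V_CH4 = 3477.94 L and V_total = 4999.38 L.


CH4% = V_CH4 / V_total * 100
= 3477.94 / 4999.38 * 100
= 69.5674%

69.5674%


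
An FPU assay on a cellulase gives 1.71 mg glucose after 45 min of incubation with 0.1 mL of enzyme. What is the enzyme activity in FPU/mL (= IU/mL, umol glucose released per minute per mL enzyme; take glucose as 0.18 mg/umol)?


Activity = glucose_mg / (0.18 mg/umol * V_mL * t_min)
= 1.71 / (0.18 * 0.1 * 45)
= 2.1111 FPU/mL

2.1111 FPU/mL


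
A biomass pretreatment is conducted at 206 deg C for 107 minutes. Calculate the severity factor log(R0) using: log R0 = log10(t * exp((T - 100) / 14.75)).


logR0 = log10(t * exp((T - 100) / 14.75))
= log10(107 * exp((206 - 100) / 14.75))
= 5.1504

5.1504


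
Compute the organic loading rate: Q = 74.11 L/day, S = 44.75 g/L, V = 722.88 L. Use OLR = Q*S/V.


OLR = Q * S / V
= 74.11 * 44.75 / 722.88
= 4.5878 g/L/day

4.5878 g/L/day


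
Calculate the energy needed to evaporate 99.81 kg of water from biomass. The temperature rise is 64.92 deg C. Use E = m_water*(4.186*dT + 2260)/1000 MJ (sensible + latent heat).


E = m_water * (4.186 * dT + 2260) / 1000
= 99.81 * (4.186 * 64.92 + 2260) / 1000
= 252.6945 MJ

252.6945 MJ


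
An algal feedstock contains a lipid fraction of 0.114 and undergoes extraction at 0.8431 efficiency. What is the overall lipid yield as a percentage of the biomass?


Y = lipid_content * extraction_eff * 100
= 0.114 * 0.8431 * 100
= 9.6113%

9.6113%


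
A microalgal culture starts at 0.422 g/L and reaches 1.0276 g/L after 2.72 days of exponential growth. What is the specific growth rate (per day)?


mu = ln(X2/X1) / dt
= ln(1.0276/0.422) / 2.72
= 0.3272 per day

0.3272 per day


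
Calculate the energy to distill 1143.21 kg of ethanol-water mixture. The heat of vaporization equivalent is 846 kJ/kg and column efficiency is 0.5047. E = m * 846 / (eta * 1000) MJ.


E = m * 846 / (eta * 1000)
= 1143.21 * 846 / (0.5047 * 1000)
= 1916.2981 MJ

1916.2981 MJ


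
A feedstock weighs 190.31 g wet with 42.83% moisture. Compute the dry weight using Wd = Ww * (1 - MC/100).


Wd = Ww * (1 - MC/100)
= 190.31 * (1 - 42.83/100)
= 108.8002 g

108.8002 g


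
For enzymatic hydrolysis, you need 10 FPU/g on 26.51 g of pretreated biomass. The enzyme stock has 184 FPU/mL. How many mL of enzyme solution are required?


V = dosage * m_sub / activity
V = 10 * 26.51 / 184
V = 1.4408 mL

1.4408 mL


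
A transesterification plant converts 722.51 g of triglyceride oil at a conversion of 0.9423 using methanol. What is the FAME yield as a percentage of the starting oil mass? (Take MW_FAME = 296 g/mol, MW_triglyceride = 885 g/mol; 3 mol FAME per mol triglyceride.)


m_FAME = oil * conv * (3 * 296 / 885) = oil * conv * (888/885)
= 722.51 * 0.9423 * 888 / 885
= 683.1290 g
Y = m_FAME / oil * 100 = conv * (888/885) * 100
= 0.9423 * 888 / 885 * 100
= 94.55%

94.55%


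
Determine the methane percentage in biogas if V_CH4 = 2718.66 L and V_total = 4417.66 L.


CH4% = V_CH4 / V_total * 100
= 2718.66 / 4417.66 * 100
= 61.5407%

61.5407%


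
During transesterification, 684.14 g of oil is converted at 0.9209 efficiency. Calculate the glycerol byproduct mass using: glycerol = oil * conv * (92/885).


glycerol = oil * conv * (92/885)
= 684.14 * 0.9209 * 92 / 885
= 65.4941 g

65.4941 g


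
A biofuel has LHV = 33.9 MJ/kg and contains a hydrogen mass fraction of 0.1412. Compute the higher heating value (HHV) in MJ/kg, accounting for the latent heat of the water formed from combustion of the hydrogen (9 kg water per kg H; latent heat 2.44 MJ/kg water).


HHV = LHV + H_frac * 9 * 2.44
= 33.9 + 0.1412 * 9 * 2.44
= 37.0008 MJ/kg

37.0008 MJ/kg


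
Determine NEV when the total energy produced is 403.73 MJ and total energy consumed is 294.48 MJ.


NEV = E_out - E_in
= 403.73 - 294.48
= 109.2500 MJ

109.2500 MJ


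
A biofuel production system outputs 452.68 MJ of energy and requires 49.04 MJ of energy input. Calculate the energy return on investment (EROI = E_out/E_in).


EROI = E_out / E_in
= 452.68 / 49.04
= 9.2308

9.2308


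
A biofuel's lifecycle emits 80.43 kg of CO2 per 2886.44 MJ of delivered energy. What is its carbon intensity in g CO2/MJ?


CI = CO2 * 1000 / E
= 80.43 * 1000 / 2886.44
= 27.8648 g CO2/MJ

27.8648 g CO2/MJ


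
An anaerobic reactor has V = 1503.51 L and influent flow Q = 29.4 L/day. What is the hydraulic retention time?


HRT = V / Q
= 1503.51 / 29.4
= 51.1398 days

51.1398 days


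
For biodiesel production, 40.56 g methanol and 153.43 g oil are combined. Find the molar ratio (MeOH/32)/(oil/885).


Molar ratio = n_MeOH / n_oil = (MeOH/32) / (oil/885) = (MeOH * 885) / (32 * oil)
= (40.56 * 885) / (32 * 153.43)
= 7.3111

7.3111


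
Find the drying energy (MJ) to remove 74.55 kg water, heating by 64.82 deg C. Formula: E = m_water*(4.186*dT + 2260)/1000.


E = m_water * (4.186 * dT + 2260) / 1000
= 74.55 * (4.186 * 64.82 + 2260) / 1000
= 188.7111 MJ

188.7111 MJ


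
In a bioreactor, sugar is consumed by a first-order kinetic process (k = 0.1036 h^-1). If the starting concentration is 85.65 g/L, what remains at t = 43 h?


S = S0 * exp(-k * t)
S = 85.65 * exp(-0.1036 * 43)
S = 0.9955 g/L

0.9955 g/L


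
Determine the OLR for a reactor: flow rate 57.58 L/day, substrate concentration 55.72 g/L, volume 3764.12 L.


OLR = Q * S / V
= 57.58 * 55.72 / 3764.12
= 0.8524 g/L/day

0.8524 g/L/day


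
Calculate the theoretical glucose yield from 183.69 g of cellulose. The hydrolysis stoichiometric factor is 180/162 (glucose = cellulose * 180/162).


glucose = cellulose * 180/162
= 183.69 * 180/162
= 204.1000 g

204.1000 g


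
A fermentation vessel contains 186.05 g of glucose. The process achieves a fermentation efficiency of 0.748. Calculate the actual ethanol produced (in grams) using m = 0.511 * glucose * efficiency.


Actual ethanol: m = 0.511 * 186.05 * 0.748
m = 71.1135 g

71.1135 g


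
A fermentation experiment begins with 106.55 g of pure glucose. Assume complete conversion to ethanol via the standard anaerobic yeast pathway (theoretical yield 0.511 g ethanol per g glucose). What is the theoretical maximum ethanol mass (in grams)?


Theoretical ethanol yield: m_EtOH = 0.511 * m_glucose
m_EtOH = 0.511 * 106.55 = 54.4470 g

54.4470 g


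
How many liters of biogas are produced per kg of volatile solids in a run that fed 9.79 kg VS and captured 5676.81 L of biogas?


Y = V / VS
= 5676.81 / 9.79
= 579.8580 L/kg VS

579.8580 L/kg VS


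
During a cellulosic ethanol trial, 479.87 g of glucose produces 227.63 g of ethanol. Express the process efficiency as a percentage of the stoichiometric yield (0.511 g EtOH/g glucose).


Fermentation efficiency = (actual / (0.511 * glucose)) * 100
= (227.63 / (0.511 * 479.87)) * 100
= 92.8293%

92.8293%


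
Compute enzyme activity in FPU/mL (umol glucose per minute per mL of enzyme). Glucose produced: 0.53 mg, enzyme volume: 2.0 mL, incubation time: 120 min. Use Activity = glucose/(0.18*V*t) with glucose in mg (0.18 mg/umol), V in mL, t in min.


Activity = glucose_mg / (0.18 mg/umol * V_mL * t_min)
= 0.53 / (0.18 * 2.0 * 120)
= 0.0123 FPU/mL

0.0123 FPU/mL


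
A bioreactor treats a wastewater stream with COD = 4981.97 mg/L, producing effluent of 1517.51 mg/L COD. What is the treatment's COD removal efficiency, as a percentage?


eta = (COD_in - COD_out) / COD_in * 100
= (4981.97 - 1517.51) / 4981.97 * 100
= 69.5400%

69.5400%


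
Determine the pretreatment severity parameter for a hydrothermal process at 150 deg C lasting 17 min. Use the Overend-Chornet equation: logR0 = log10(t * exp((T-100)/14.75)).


logR0 = log10(t * exp((T - 100) / 14.75))
= log10(17 * exp((150 - 100) / 14.75))
= 2.7026

2.7026


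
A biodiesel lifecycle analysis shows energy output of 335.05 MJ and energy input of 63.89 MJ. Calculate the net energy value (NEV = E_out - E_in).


NEV = E_out - E_in
= 335.05 - 63.89
= 271.1600 MJ

271.1600 MJ


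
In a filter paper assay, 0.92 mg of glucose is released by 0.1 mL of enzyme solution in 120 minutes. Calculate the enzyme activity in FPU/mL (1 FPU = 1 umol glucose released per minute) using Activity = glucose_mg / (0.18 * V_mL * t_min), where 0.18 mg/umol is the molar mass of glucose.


Activity = glucose_mg / (0.18 mg/umol * V_mL * t_min)
= 0.92 / (0.18 * 0.1 * 120)
= 0.4259 FPU/mL

0.4259 FPU/mL


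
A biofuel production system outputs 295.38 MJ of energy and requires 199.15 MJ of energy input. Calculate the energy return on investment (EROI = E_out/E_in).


EROI = E_out / E_in
= 295.38 / 199.15
= 1.4832

1.4832


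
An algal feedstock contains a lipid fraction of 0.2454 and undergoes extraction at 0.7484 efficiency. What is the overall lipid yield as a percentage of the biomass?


Y = lipid_content * extraction_eff * 100
= 0.2454 * 0.7484 * 100
= 18.3657%

18.3657%


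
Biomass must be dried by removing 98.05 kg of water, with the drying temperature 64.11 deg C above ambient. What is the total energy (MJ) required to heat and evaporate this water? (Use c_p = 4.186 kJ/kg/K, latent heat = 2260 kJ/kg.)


E = m_water * (4.186 * dT + 2260) / 1000
= 98.05 * (4.186 * 64.11 + 2260) / 1000
= 247.9061 MJ

247.9061 MJ


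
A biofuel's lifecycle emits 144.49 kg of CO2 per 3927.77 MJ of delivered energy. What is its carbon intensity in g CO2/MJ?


CI = CO2 * 1000 / E
= 144.49 * 1000 / 3927.77
= 36.7868 g CO2/MJ

36.7868 g CO2/MJ


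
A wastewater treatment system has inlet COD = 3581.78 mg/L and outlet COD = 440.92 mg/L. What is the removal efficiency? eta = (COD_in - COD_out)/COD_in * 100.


eta = (COD_in - COD_out) / COD_in * 100
= (3581.78 - 440.92) / 3581.78 * 100
= 87.6899%

87.6899%


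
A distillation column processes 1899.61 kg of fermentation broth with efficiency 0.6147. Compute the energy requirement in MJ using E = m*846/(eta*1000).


E = m * 846 / (eta * 1000)
= 1899.61 * 846 / (0.6147 * 1000)
= 2614.3974 MJ

2614.3974 MJ


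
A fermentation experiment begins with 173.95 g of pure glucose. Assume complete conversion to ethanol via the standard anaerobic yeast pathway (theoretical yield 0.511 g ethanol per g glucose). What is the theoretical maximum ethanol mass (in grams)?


Theoretical ethanol yield: m_EtOH = 0.511 * m_glucose
m_EtOH = 0.511 * 173.95 = 88.8884 g

88.8884 g


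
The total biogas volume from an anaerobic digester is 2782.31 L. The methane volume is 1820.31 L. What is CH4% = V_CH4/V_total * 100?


CH4% = V_CH4 / V_total * 100
= 1820.31 / 2782.31 * 100
= 65.4244%

65.4244%


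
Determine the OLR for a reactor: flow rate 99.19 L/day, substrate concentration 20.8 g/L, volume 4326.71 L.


OLR = Q * S / V
= 99.19 * 20.8 / 4326.71
= 0.4768 g/L/day

0.4768 g/L/day


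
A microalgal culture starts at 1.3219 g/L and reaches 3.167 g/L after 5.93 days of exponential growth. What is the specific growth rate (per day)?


mu = ln(X2/X1) / dt
= ln(3.167/1.3219) / 5.93
= 0.1473 per day

0.1473 per day


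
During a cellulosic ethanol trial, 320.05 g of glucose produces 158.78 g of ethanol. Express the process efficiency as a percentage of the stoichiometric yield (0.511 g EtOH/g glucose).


Fermentation efficiency = (actual / (0.511 * glucose)) * 100
= (158.78 / (0.511 * 320.05)) * 100
= 97.0861%

97.0861%


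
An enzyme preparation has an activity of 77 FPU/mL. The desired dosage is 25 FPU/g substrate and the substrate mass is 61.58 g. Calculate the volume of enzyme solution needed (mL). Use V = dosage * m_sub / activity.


V = dosage * m_sub / activity
V = 25 * 61.58 / 77
V = 19.9935 mL

19.9935 mL


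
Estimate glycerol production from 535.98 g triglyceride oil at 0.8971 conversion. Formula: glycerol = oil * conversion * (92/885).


glycerol = oil * conv * (92/885)
= 535.98 * 0.8971 * 92 / 885
= 49.9843 g

49.9843 g


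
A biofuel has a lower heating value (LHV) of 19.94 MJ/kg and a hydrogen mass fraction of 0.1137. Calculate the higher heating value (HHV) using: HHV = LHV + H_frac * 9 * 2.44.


HHV = LHV + H_frac * 9 * 2.44
= 19.94 + 0.1137 * 9 * 2.44
= 22.4369 MJ/kg

22.4369 MJ/kg


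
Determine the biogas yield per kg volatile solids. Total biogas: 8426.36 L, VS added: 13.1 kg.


Y = V / VS
= 8426.36 / 13.1
= 643.2336 L/kg VS

643.2336 L/kg VS


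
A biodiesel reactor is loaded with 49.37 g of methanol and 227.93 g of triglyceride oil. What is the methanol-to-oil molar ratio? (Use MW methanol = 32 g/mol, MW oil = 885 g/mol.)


Molar ratio = n_MeOH / n_oil = (MeOH/32) / (oil/885) = (MeOH * 885) / (32 * oil)
= (49.37 * 885) / (32 * 227.93)
= 5.9904

5.9904


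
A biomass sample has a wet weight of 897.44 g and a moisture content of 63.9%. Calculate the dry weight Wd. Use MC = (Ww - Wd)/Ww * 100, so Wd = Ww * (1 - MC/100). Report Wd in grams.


Wd = Ww * (1 - MC/100)
= 897.44 * (1 - 63.9/100)
= 323.9758 g

323.9758 g


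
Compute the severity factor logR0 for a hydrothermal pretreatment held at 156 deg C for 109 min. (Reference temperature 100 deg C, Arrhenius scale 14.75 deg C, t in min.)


logR0 = log10(t * exp((T - 100) / 14.75))
= log10(109 * exp((156 - 100) / 14.75))
= 3.6863

3.6863


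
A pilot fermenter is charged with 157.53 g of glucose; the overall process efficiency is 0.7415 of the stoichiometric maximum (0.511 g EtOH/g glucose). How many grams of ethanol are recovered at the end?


Actual ethanol: m = 0.511 * 157.53 * 0.7415
m = 59.6891 g

59.6891 g


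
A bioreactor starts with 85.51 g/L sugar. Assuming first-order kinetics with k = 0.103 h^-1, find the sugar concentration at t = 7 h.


S = S0 * exp(-k * t)
S = 85.51 * exp(-0.103 * 7)
S = 41.5806 g/L

41.5806 g/L


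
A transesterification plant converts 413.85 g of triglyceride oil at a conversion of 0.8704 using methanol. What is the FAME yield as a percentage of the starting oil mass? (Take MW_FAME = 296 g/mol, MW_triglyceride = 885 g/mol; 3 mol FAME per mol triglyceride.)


m_FAME = oil * conv * (3 * 296 / 885) = oil * conv * (888/885)
= 413.85 * 0.8704 * 888 / 885
= 361.4361 g
Y = m_FAME / oil * 100 = conv * (888/885) * 100
= 0.8704 * 888 / 885 * 100
= 87.34%

87.34%


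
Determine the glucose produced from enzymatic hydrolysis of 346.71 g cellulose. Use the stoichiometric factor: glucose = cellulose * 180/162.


glucose = cellulose * 180/162
= 346.71 * 180/162
= 385.2333 g

385.2333 g


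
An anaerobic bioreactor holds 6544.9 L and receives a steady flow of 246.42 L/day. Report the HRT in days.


HRT = V / Q
= 6544.9 / 246.42
= 26.5599 days

26.5599 days


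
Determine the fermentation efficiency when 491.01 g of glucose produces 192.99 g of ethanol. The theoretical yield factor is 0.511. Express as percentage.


Fermentation efficiency = (actual / (0.511 * glucose)) * 100
= (192.99 / (0.511 * 491.01)) * 100
= 76.9172%

76.9172%


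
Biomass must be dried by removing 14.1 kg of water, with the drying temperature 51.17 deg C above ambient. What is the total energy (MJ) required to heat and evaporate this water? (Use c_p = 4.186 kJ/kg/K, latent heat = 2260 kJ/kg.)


E = m_water * (4.186 * dT + 2260) / 1000
= 14.1 * (4.186 * 51.17 + 2260) / 1000
= 34.8862 MJ

34.8862 MJ


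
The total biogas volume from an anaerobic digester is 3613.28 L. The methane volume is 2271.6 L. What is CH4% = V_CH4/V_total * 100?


CH4% = V_CH4 / V_total * 100
= 2271.6 / 3613.28 * 100
= 62.8681%

62.8681%


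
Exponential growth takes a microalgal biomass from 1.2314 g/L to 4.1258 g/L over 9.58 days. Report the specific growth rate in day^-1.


mu = ln(X2/X1) / dt
= ln(4.1258/1.2314) / 9.58
= 0.1262 per day

0.1262 per day


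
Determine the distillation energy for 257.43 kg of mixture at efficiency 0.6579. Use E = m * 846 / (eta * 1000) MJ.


E = m * 846 / (eta * 1000)
= 257.43 * 846 / (0.6579 * 1000)
= 331.0317 MJ

331.0317 MJ


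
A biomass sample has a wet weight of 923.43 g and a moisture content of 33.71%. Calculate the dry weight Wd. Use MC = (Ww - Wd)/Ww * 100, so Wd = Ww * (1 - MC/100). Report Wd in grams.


Wd = Ww * (1 - MC/100)
= 923.43 * (1 - 33.71/100)
= 612.1417 g

612.1417 g


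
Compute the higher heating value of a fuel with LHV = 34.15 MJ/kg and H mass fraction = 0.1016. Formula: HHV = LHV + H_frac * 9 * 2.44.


HHV = LHV + H_frac * 9 * 2.44
= 34.15 + 0.1016 * 9 * 2.44
= 36.3811 MJ/kg

36.3811 MJ/kg


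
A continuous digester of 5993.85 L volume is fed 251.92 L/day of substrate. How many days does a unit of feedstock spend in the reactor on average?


HRT = V / Q
= 5993.85 / 251.92
= 23.7927 days

23.7927 days


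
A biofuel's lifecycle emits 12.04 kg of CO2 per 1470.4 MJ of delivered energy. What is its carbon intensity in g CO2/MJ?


CI = CO2 * 1000 / E
= 12.04 * 1000 / 1470.4
= 8.1882 g CO2/MJ

8.1882 g CO2/MJ


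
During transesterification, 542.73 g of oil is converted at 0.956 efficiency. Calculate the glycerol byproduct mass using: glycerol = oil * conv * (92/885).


glycerol = oil * conv * (92/885)
= 542.73 * 0.956 * 92 / 885
= 53.9369 g

53.9369 g


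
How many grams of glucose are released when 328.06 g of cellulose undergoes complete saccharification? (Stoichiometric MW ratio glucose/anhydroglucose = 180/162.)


glucose = cellulose * 180/162
= 328.06 * 180/162
= 364.5111 g

364.5111 g


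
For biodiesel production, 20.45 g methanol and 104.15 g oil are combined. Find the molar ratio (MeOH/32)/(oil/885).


Molar ratio = n_MeOH / n_oil = (MeOH/32) / (oil/885) = (MeOH * 885) / (32 * oil)
= (20.45 * 885) / (32 * 104.15)
= 5.4303

5.4303


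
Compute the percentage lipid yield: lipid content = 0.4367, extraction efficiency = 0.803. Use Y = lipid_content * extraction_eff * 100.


Y = lipid_content * extraction_eff * 100
= 0.4367 * 0.803 * 100
= 35.0670%

35.0670%


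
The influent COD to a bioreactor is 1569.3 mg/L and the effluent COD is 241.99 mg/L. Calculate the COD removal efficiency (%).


eta = (COD_in - COD_out) / COD_in * 100
= (1569.3 - 241.99) / 1569.3 * 100
= 84.5797%

84.5797%


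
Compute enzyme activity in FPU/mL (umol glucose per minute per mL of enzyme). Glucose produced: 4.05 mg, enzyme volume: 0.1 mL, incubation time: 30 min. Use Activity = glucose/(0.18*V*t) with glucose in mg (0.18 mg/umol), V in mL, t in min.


Activity = glucose_mg / (0.18 mg/umol * V_mL * t_min)
= 4.05 / (0.18 * 0.1 * 30)
= 7.5000 FPU/mL

7.5000 FPU/mL


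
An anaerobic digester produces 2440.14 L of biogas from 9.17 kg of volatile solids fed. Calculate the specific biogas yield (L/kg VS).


Y = V / VS
= 2440.14 / 9.17
= 266.1003 L/kg VS

266.1003 L/kg VS


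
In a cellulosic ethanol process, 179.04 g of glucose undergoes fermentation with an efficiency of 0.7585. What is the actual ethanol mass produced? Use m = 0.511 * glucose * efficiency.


Actual ethanol: m = 0.511 * 179.04 * 0.7585
m = 69.3947 g

69.3947 g


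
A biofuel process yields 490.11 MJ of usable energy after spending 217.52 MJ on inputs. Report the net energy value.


NEV = E_out - E_in
= 490.11 - 217.52
= 272.5900 MJ

272.5900 MJ


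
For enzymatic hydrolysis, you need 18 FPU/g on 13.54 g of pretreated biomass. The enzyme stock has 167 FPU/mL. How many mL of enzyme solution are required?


V = dosage * m_sub / activity
V = 18 * 13.54 / 167
V = 1.4594 mL

1.4594 mL


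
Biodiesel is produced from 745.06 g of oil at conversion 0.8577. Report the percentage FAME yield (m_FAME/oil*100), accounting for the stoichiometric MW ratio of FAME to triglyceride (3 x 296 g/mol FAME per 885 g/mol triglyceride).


m_FAME = oil * conv * (3 * 296 / 885) = oil * conv * (888/885)
= 745.06 * 0.8577 * 888 / 885
= 641.2042 g
Y = m_FAME / oil * 100 = conv * (888/885) * 100
= 0.8577 * 888 / 885 * 100
= 86.06%

86.06%


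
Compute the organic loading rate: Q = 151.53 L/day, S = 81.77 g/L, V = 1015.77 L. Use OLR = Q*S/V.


OLR = Q * S / V
= 151.53 * 81.77 / 1015.77
= 12.1982 g/L/day

12.1982 g/L/day


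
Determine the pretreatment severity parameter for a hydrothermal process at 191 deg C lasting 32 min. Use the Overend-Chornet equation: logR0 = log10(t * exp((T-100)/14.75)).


logR0 = log10(t * exp((T - 100) / 14.75))
= log10(32 * exp((191 - 100) / 14.75))
= 4.1845

4.1845


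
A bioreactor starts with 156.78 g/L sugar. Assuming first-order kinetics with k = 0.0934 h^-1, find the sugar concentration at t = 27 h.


S = S0 * exp(-k * t)
S = 156.78 * exp(-0.0934 * 27)
S = 12.5918 g/L

12.5918 g/L


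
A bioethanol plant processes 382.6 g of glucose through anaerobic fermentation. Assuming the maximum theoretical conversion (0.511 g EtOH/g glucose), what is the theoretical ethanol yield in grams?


Theoretical ethanol yield: m_EtOH = 0.511 * m_glucose
m_EtOH = 0.511 * 382.6 = 195.5086 g

195.5086 g


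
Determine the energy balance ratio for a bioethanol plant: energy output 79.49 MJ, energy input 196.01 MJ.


EROI = E_out / E_in
= 79.49 / 196.01
= 0.4055

0.4055


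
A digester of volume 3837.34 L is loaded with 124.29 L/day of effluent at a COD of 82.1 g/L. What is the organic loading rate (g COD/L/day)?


OLR = Q * S / V
= 124.29 * 82.1 / 3837.34
= 2.6592 g/L/day

2.6592 g/L/day


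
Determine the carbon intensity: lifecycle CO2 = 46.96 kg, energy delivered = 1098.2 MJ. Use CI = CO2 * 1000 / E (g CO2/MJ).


CI = CO2 * 1000 / E
= 46.96 * 1000 / 1098.2
= 42.7609 g CO2/MJ

42.7609 g CO2/MJ


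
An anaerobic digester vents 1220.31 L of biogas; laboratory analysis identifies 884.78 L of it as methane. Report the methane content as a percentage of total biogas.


CH4% = V_CH4 / V_total * 100
= 884.78 / 1220.31 * 100
= 72.5045%

72.5045%


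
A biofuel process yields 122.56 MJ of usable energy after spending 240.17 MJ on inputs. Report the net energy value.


NEV = E_out - E_in
= 122.56 - 240.17
= -117.6100 MJ

-117.6100 MJ


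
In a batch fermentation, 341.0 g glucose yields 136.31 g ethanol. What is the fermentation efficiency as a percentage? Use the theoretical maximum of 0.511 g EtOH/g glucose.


Fermentation efficiency = (actual / (0.511 * glucose)) * 100
= (136.31 / (0.511 * 341.0)) * 100
= 78.2262%

78.2262%


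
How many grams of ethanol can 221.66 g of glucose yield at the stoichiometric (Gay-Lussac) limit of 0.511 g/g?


Theoretical ethanol yield: m_EtOH = 0.511 * m_glucose
m_EtOH = 0.511 * 221.66 = 113.2683 g

113.2683 g


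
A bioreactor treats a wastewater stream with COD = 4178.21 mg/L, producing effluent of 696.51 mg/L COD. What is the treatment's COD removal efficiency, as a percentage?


eta = (COD_in - COD_out) / COD_in * 100
= (4178.21 - 696.51) / 4178.21 * 100
= 83.3299%

83.3299%


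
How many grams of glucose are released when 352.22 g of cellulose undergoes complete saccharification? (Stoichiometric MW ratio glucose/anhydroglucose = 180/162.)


glucose = cellulose * 180/162
= 352.22 * 180/162
= 391.3556 g

391.3556 g


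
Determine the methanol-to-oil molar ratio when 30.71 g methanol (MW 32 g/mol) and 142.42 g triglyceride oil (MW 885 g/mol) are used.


Molar ratio = n_MeOH / n_oil = (MeOH/32) / (oil/885) = (MeOH * 885) / (32 * oil)
= (30.71 * 885) / (32 * 142.42)
= 5.9635

5.9635
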